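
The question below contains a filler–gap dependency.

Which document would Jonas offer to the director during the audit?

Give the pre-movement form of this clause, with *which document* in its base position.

Jonas would offer which document to the director during the audit.

'which document' is the direct object of 'offer'. Wh-movement fronts it, leaving a gap right after 'offer':
Which document would Jonas offer ___ to the director during the audit?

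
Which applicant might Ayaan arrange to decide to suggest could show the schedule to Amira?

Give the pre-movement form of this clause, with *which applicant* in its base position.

'which applicant' is the subject of the clause embedded under 'suggest'. Wh-movement fronts it, leaving a gap right after 'suggest':
Which applicant might Ayaan arrange to decide to suggest ___ could show the schedule to Amira?

Ayaan might arrange to decide to suggest which applicant could show the schedule to Amira.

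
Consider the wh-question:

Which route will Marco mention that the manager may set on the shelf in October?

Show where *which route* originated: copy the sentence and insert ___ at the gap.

Which route will Marco mention that the manager may set ___ on the shelf in October?

In situ: Marco will mention that the manager may set which route on the shelf in October.
The filler 'which route' is interpreted as the direct object of 'set'. The gap is right after 'set'.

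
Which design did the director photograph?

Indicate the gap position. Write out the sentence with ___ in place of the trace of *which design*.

Which design did the director photograph ___?

Before movement: The director did photograph which design.
The filler 'which design' is interpreted as the direct object of 'photograph'. The gap is right after 'photograph'.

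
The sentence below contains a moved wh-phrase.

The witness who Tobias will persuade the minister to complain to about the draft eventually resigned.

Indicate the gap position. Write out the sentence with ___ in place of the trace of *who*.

The filler 'who' is interpreted as the object of the preposition 'to'. The gap is right after 'to'.

The witness who Tobias will persuade the minister to complain to ___ about the draft eventually resigned.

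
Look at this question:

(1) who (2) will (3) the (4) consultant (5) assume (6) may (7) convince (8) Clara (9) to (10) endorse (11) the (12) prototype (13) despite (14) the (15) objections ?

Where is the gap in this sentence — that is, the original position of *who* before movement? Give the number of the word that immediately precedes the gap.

5

In situ: The consultant will assume who may convince Clara to endorse the prototype despite the objections.
'who' functions as the subject of the clause embedded under 'assume'. Wh-movement fronts it, leaving a gap right after 'assume':
Who will the consultant assume ___ may convince Clara to endorse the prototype despite the objections?
'assume' is word 5.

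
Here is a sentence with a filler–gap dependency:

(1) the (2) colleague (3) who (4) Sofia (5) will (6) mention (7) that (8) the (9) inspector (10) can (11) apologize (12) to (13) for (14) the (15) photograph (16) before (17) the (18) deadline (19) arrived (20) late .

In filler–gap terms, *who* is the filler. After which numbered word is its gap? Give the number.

'who' functions as the object of the preposition 'to'. Fronting leaves a gap immediately after 'to':
The colleague who Sofia will mention that the inspector can apologize to ___ for the photograph before the deadline arrived late.
'to' is word 12.

12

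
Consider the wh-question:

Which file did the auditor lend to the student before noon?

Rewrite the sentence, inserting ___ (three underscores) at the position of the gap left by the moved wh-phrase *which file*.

Which file did the auditor lend ___ to the student before noon?

Underlying clause: The auditor did lend which file to the student before noon.
'which file' is the direct object of 'lend'. The gap is right after 'lend'.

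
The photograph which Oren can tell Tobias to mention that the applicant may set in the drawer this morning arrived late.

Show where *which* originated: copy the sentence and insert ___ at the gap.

The filler 'which' is interpreted as the direct object of 'set'. The gap is right after 'set'.

The photograph which Oren can tell Tobias to mention that the applicant may set ___ in the drawer this morning arrived late.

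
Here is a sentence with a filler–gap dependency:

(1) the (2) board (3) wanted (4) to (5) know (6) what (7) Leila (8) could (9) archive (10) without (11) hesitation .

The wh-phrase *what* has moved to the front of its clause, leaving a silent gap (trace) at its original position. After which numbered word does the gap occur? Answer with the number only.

9

In situ: Leila could archive what without hesitation.
'what' is the direct object of 'archive'. Fronting leaves a gap immediately after 'archive':
The board wanted to know what Leila could archive ___ without hesitation.
'archive' is word 9.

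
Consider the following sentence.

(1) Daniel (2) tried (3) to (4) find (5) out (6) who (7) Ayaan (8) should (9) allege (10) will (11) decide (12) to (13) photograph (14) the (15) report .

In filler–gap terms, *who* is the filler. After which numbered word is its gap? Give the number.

9

Pre-movement form: Ayaan should allege who will decide to photograph the report.
'who' is the subject of the clause embedded under 'allege'. Wh-movement fronts it, leaving a gap right after 'allege':
Daniel tried to find out who Ayaan should allege ___ will decide to photograph the report.
'allege' is word 9.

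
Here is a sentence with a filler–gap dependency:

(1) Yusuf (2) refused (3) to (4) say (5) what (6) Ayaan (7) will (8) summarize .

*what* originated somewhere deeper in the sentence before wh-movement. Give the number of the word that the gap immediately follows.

8

Pre-movement form: Ayaan will summarize what.
'what' functions as the direct object of 'summarize'. Fronting leaves a gap immediately after 'summarize':
Yusuf refused to say what Ayaan will summarize ___.
'summarize' is word 8.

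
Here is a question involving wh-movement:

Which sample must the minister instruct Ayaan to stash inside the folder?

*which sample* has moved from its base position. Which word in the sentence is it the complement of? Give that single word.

stash

Before movement: The minister must instruct Ayaan to stash which sample inside the folder.
'which sample' functions as the direct object of 'stash'. Fronting leaves a gap immediately after 'stash':
Which sample must the minister instruct Ayaan to stash ___ inside the folder?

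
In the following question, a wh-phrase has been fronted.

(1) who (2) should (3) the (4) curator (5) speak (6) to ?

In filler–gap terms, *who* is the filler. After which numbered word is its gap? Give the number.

In situ: The curator should speak to who.
The filler 'who' is interpreted as the object of the preposition 'to'. It moves to the left edge, and the trace sits right after 'to':
Who should the curator speak to ___?
'to' is word 6.

6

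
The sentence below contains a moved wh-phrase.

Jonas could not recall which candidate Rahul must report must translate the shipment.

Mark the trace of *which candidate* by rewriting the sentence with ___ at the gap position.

Jonas could not recall which candidate Rahul must report ___ must translate the shipment.

In situ: Rahul must report which candidate must translate the shipment.
'which candidate' functions as the subject of the clause embedded under 'report'. The gap is right after 'report'.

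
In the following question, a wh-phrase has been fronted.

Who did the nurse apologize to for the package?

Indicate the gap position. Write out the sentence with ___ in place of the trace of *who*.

Before movement: The nurse did apologize to who for the package.
'who' is the object of the preposition 'to'. The gap is right after 'to'.

Who did the nurse apologize to ___ for the package?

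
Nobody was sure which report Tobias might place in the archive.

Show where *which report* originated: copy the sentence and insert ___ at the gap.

Nobody was sure which report Tobias might place ___ in the archive.

In situ: Tobias might place which report in the archive.
'which report' functions as the direct object of 'place'. The gap is right after 'place'.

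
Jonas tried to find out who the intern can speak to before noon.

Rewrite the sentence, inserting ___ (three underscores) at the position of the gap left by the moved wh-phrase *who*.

Jonas tried to find out who the intern can speak to ___ before noon.

Before movement: The intern can speak to who before noon.
'who' is the object of the preposition 'to'. The gap is right after 'to'.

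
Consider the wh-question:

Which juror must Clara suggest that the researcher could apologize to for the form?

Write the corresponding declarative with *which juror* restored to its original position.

The filler 'which juror' is interpreted as the object of the preposition 'to'. It moves to the left edge, and the trace sits right after 'to':
Which juror must Clara suggest that the researcher could apologize to ___ for the form?

Clara must suggest that the researcher could apologize to which juror for the form.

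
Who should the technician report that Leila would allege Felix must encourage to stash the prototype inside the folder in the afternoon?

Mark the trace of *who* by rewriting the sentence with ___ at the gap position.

Pre-movement form: The technician should report that Leila would allege Felix must encourage who to stash the prototype inside the folder in the afternoon.
The filler 'who' is interpreted as the direct object of 'encourage'. The gap is right after 'encourage'.

Who should the technician report that Leila would allege Felix must encourage ___ to stash the prototype inside the folder in the afternoon?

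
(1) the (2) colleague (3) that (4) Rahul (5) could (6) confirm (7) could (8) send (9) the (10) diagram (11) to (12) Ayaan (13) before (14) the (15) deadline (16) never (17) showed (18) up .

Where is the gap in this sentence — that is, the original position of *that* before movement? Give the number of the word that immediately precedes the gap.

'that' functions as the subject of the clause embedded under 'confirm'. Wh-movement fronts it, leaving a gap right after 'confirm':
The colleague that Rahul could confirm ___ could send the diagram to Ayaan before the deadline never showed up.
'confirm' is word 6.

6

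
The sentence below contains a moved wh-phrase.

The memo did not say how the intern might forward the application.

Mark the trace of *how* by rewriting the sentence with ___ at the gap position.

Before movement: The intern might forward the application how.
The filler 'how' is interpreted as the manner adjunct. The gap is right after 'application'.

The memo did not say how the intern might forward the application ___.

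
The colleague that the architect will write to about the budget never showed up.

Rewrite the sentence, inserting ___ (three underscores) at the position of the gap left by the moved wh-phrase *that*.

The colleague that the architect will write to ___ about the budget never showed up.

'that' functions as the object of the preposition 'to'. The gap is right after 'to'.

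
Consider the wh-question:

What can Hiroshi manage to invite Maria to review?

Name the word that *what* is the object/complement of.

review

In situ: Hiroshi can manage to invite Maria to review what.
'what' functions as the direct object of 'review'. Wh-movement fronts it, leaving a gap right after 'review':
What can Hiroshi manage to invite Maria to review ___?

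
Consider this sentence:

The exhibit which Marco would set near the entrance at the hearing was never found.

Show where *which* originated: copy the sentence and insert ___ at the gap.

The exhibit which Marco would set ___ near the entrance at the hearing was never found.

The filler 'which' is interpreted as the direct object of 'set'. The gap is right after 'set'.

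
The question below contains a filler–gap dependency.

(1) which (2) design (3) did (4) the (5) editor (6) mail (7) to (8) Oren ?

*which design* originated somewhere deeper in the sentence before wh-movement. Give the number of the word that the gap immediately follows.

6

Underlying clause: The editor did mail which design to Oren.
The filler 'which design' is interpreted as the direct object of 'mail'. It moves to the left edge, and the trace sits right after 'mail':
Which design did the editor mail ___ to Oren?
'mail' is word 6.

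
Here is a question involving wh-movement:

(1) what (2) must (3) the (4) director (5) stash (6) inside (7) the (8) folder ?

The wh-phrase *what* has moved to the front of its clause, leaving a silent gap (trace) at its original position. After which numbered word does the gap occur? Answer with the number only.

Underlying clause: The director must stash what inside the folder.
'what' is the direct object of 'stash'. It moves to the left edge, and the trace sits right after 'stash':
What must the director stash ___ inside the folder?
'stash' is word 5.

5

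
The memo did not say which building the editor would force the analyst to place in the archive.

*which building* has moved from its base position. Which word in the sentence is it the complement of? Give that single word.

Pre-movement form: The editor would force the analyst to place which building in the archive.
'which building' functions as the direct object of 'place'. Wh-movement fronts it, leaving a gap right after 'place':
The memo did not say which building the editor would force the analyst to place ___ in the archive.

place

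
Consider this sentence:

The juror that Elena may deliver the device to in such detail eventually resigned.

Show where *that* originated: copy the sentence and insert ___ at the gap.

The juror that Elena may deliver the device to ___ in such detail eventually resigned.

'that' is the object of the preposition 'to' (recipient of 'deliver'). The gap is right after 'to'.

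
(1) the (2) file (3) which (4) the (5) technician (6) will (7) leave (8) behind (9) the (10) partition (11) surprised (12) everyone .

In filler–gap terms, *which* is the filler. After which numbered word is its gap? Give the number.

7

The filler 'which' is interpreted as the direct object of 'leave'. Fronting leaves a gap immediately after 'leave':
The file which the technician will leave ___ behind the partition surprised everyone.
'leave' is word 7.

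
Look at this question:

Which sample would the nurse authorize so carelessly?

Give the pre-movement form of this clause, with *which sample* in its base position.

The nurse would authorize which sample so carelessly.

The filler 'which sample' is interpreted as the direct object of 'authorize'. Fronting leaves a gap immediately after 'authorize':
Which sample would the nurse authorize ___ so carelessly?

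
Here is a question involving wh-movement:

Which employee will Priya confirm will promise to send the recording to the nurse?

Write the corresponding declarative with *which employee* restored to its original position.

Priya will confirm which employee will promise to send the recording to the nurse.

'which employee' is the subject of the clause embedded under 'confirm'. It moves to the left edge, and the trace sits right after 'confirm':
Which employee will Priya confirm ___ will promise to send the recording to the nurse?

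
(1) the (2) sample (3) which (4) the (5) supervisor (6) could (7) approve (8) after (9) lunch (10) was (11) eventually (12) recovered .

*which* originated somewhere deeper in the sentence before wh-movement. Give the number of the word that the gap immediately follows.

'which' is the direct object of 'approve'. It moves to the left edge, and the trace sits right after 'approve':
The sample which the supervisor could approve ___ after lunch was eventually recovered.
'approve' is word 7.

7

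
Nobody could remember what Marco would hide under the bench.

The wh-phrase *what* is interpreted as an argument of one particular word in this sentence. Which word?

hide

Underlying clause: Marco would hide what under the bench.
'what' functions as the direct object of 'hide'. It moves to the left edge, and the trace sits right after 'hide':
Nobody could remember what Marco would hide ___ under the bench.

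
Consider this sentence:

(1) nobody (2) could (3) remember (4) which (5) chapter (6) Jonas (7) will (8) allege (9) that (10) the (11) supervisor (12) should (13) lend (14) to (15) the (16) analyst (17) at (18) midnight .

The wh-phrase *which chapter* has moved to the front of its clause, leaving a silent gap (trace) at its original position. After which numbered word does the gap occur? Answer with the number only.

Underlying clause: Jonas will allege that the supervisor should lend which chapter to the analyst at midnight.
The filler 'which chapter' is interpreted as the direct object of 'lend'. It moves to the left edge, and the trace sits right after 'lend':
Nobody could remember which chapter Jonas will allege that the supervisor should lend ___ to the analyst at midnight.
'lend' is word 13.

13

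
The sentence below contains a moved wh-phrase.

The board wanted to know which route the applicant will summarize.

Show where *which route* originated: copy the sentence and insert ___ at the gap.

Underlying clause: The applicant will summarize which route.
'which route' functions as the direct object of 'summarize'. The gap is right after 'summarize'.

The board wanted to know which route the applicant will summarize ___.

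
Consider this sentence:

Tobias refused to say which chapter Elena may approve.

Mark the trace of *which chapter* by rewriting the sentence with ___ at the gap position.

Tobias refused to say which chapter Elena may approve ___.

Underlying clause: Elena may approve which chapter.
The filler 'which chapter' is interpreted as the direct object of 'approve'. The gap is right after 'approve'.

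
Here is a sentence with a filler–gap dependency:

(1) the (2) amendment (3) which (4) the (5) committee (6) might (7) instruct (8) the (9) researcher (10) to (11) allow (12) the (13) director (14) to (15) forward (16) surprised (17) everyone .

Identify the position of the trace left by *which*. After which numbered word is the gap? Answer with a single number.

'which' is the direct object of 'forward'. It moves to the left edge, and the trace sits right after 'forward':
The amendment which the committee might instruct the researcher to allow the director to forward ___ surprised everyone.
'forward' is word 15.

15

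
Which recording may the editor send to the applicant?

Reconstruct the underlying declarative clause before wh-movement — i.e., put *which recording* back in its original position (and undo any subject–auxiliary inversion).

'which recording' is the direct object of 'send'. Wh-movement fronts it, leaving a gap right after 'send':
Which recording may the editor send ___ to the applicant?

The editor may send which recording to the applicant.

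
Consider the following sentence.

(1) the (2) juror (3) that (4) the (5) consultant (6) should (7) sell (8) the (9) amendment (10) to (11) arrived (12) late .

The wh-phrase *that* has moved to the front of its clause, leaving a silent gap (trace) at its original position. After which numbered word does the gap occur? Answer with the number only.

10

'that' is the object of the preposition 'to' (recipient of 'sell'). It moves to the left edge, and the trace sits right after 'to':
The juror that the consultant should sell the amendment to ___ arrived late.
'to' is word 10.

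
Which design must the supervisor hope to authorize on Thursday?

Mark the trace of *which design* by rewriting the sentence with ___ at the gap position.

Pre-movement form: The supervisor must hope to authorize which design on Thursday.
The filler 'which design' is interpreted as the direct object of 'authorize'. The gap is right after 'authorize'.

Which design must the supervisor hope to authorize ___ on Thursday?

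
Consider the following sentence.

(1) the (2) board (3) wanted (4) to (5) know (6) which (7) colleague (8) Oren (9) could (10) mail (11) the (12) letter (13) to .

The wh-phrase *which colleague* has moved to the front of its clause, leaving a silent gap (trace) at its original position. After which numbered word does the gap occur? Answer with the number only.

13

Underlying clause: Oren could mail the letter to which colleague.
'which colleague' is the object of the preposition 'to' (recipient of 'mail'). Wh-movement fronts it, leaving a gap right after 'to':
The board wanted to know which colleague Oren could mail the letter to ___.
'to' is word 13.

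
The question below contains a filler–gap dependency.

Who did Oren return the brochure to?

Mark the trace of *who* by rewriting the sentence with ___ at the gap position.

Who did Oren return the brochure to ___?

Pre-movement form: Oren did return the brochure to who.
The filler 'who' is interpreted as the object of the preposition 'to' (recipient of 'return'). The gap is right after 'to'.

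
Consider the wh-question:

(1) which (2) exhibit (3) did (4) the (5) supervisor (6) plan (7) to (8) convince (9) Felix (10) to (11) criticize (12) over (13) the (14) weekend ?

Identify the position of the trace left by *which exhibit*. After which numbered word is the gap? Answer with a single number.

Pre-movement form: The supervisor did plan to convince Felix to criticize which exhibit over the weekend.
'which exhibit' functions as the direct object of 'criticize'. Fronting leaves a gap immediately after 'criticize':
Which exhibit did the supervisor plan to convince Felix to criticize ___ over the weekend?
'criticize' is word 11.

11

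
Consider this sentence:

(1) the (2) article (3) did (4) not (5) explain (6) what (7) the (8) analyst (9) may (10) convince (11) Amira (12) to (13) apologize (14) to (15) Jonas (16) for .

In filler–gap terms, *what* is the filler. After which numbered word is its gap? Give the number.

16

Underlying clause: The analyst may convince Amira to apologize to Jonas for what.
'what' functions as the object of the preposition 'for'. It moves to the left edge, and the trace sits right after 'for':
The article did not explain what the analyst may convince Amira to apologize to Jonas for ___.
'for' is word 16.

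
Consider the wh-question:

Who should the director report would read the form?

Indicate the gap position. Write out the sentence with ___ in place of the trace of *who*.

In situ: The director should report who would read the form.
'who' functions as the subject of the clause embedded under 'report'. The gap is right after 'report'.

Who should the director report ___ would read the form?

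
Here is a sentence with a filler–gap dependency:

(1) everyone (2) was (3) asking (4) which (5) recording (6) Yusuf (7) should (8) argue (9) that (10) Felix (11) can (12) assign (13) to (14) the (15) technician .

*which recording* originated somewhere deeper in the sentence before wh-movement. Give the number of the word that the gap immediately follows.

Underlying clause: Yusuf should argue that Felix can assign which recording to the technician.
'which recording' functions as the direct object of 'assign'. Wh-movement fronts it, leaving a gap right after 'assign':
Everyone was asking which recording Yusuf should argue that Felix can assign ___ to the technician.
'assign' is word 12.

12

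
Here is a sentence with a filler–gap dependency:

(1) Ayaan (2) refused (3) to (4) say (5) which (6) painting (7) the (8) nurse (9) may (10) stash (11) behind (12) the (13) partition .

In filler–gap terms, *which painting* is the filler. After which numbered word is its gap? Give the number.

In situ: The nurse may stash which painting behind the partition.
'which painting' functions as the direct object of 'stash'. Fronting leaves a gap immediately after 'stash':
Ayaan refused to say which painting the nurse may stash ___ behind the partition.
'stash' is word 10.

10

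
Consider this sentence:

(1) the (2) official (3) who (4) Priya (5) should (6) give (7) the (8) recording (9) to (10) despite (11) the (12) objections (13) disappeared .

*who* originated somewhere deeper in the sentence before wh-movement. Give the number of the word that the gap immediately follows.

'who' functions as the object of the preposition 'to' (recipient of 'give'). Wh-movement fronts it, leaving a gap right after 'to':
The official who Priya should give the recording to ___ despite the objections disappeared.
'to' is word 9.

9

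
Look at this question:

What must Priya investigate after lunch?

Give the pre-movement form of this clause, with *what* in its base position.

Priya must investigate what after lunch.

'what' is the direct object of 'investigate'. Wh-movement fronts it, leaving a gap right after 'investigate':
What must Priya investigate ___ after lunch?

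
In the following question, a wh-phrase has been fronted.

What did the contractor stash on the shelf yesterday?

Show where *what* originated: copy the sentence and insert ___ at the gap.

What did the contractor stash ___ on the shelf yesterday?

Underlying clause: The contractor did stash what on the shelf yesterday.
'what' functions as the direct object of 'stash'. The gap is right after 'stash'.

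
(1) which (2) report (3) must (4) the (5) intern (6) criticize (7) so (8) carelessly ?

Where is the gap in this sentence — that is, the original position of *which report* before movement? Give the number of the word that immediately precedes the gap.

Before movement: The intern must criticize which report so carelessly.
'which report' is the direct object of 'criticize'. It moves to the left edge, and the trace sits right after 'criticize':
Which report must the intern criticize ___ so carelessly?
'criticize' is word 6.

6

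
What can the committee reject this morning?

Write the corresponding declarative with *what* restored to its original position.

The committee can reject what this morning.

The filler 'what' is interpreted as the direct object of 'reject'. It moves to the left edge, and the trace sits right after 'reject':
What can the committee reject ___ this morning?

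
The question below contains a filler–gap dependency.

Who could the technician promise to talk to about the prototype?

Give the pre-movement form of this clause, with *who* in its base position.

'who' is the object of the preposition 'to'. Wh-movement fronts it, leaving a gap right after 'to':
Who could the technician promise to talk to ___ about the prototype?

The technician could promise to talk to who about the prototype.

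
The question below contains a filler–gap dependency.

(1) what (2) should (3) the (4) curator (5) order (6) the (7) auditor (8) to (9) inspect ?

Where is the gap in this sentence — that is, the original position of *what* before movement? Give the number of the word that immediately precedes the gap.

In situ: The curator should order the auditor to inspect what.
'what' functions as the direct object of 'inspect'. Fronting leaves a gap immediately after 'inspect':
What should the curator order the auditor to inspect ___?
'inspect' is word 9.

9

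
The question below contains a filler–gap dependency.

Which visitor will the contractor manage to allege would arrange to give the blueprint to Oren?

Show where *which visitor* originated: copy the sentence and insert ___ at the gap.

Underlying clause: The contractor will manage to allege which visitor would arrange to give the blueprint to Oren.
The filler 'which visitor' is interpreted as the subject of the clause embedded under 'allege'. The gap is right after 'allege'.

Which visitor will the contractor manage to allege ___ would arrange to give the blueprint to Oren?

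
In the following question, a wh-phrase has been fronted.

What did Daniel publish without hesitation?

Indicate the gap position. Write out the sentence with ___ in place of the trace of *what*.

In situ: Daniel did publish what without hesitation.
'what' functions as the direct object of 'publish'. The gap is right after 'publish'.

What did Daniel publish ___ without hesitation?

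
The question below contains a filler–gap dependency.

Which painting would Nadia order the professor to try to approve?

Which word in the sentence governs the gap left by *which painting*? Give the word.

Pre-movement form: Nadia would order the professor to try to approve which painting.
'which painting' is the direct object of 'approve'. It moves to the left edge, and the trace sits right after 'approve':
Which painting would Nadia order the professor to try to approve ___?

approve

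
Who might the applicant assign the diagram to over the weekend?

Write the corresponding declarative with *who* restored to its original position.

'who' functions as the object of the preposition 'to' (recipient of 'assign'). Fronting leaves a gap immediately after 'to':
Who might the applicant assign the diagram to ___ over the weekend?

The applicant might assign the diagram to who over the weekend.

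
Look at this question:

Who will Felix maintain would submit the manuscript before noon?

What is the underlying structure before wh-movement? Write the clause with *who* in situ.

Felix will maintain who would submit the manuscript before noon.

The filler 'who' is interpreted as the subject of the clause embedded under 'maintain'. Wh-movement fronts it, leaving a gap right after 'maintain':
Who will Felix maintain ___ would submit the manuscript before noon?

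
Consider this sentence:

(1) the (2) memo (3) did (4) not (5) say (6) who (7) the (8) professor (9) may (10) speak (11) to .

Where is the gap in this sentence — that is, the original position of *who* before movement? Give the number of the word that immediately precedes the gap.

11

Underlying clause: The professor may speak to who.
'who' is the object of the preposition 'to'. It moves to the left edge, and the trace sits right after 'to':
The memo did not say who the professor may speak to ___.
'to' is word 11.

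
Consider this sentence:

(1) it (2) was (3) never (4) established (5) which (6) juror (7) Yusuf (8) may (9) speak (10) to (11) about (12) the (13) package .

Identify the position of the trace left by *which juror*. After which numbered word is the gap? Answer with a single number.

Pre-movement form: Yusuf may speak to which juror about the package.
The filler 'which juror' is interpreted as the object of the preposition 'to'. It moves to the left edge, and the trace sits right after 'to':
It was never established which juror Yusuf may speak to ___ about the package.
'to' is word 10.

10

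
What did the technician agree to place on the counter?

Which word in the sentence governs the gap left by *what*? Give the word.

Before movement: The technician did agree to place what on the counter.
'what' is the direct object of 'place'. It moves to the left edge, and the trace sits right after 'place':
What did the technician agree to place ___ on the counter?

place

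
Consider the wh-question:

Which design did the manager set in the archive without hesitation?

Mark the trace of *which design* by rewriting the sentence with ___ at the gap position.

Before movement: The manager did set which design in the archive without hesitation.
'which design' is the direct object of 'set'. The gap is right after 'set'.

Which design did the manager set ___ in the archive without hesitation?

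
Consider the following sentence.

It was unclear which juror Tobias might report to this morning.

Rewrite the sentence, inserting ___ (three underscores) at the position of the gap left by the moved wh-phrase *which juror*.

It was unclear which juror Tobias might report to ___ this morning.

Before movement: Tobias might report to which juror this morning.
'which juror' functions as the object of the preposition 'to'. The gap is right after 'to'.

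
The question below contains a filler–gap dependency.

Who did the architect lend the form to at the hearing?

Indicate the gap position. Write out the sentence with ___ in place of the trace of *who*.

Underlying clause: The architect did lend the form to who at the hearing.
The filler 'who' is interpreted as the object of the preposition 'to' (recipient of 'lend'). The gap is right after 'to'.

Who did the architect lend the form to ___ at the hearing?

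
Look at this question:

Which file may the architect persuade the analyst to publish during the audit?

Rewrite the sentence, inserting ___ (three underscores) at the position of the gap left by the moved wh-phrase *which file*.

Which file may the architect persuade the analyst to publish ___ during the audit?

Pre-movement form: The architect may persuade the analyst to publish which file during the audit.
'which file' functions as the direct object of 'publish'. The gap is right after 'publish'.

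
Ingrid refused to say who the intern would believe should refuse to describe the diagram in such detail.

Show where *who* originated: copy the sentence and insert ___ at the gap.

Underlying clause: The intern would believe who should refuse to describe the diagram in such detail.
The filler 'who' is interpreted as the subject of the clause embedded under 'believe'. The gap is right after 'believe'.

Ingrid refused to say who the intern would believe ___ should refuse to describe the diagram in such detail.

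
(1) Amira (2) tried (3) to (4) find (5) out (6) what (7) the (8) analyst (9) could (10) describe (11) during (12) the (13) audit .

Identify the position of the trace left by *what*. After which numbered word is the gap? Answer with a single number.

10

Before movement: The analyst could describe what during the audit.
'what' is the direct object of 'describe'. Fronting leaves a gap immediately after 'describe':
Amira tried to find out what the analyst could describe ___ during the audit.
'describe' is word 10.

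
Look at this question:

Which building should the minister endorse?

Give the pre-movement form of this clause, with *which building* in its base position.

The minister should endorse which building.

'which building' functions as the direct object of 'endorse'. Fronting leaves a gap immediately after 'endorse':
Which building should the minister endorse ___?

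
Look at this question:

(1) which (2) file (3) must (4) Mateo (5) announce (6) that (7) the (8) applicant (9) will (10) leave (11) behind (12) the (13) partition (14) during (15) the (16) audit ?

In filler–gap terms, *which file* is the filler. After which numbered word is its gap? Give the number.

10

Pre-movement form: Mateo must announce that the applicant will leave which file behind the partition during the audit.
'which file' functions as the direct object of 'leave'. It moves to the left edge, and the trace sits right after 'leave':
Which file must Mateo announce that the applicant will leave ___ behind the partition during the audit?
'leave' is word 10.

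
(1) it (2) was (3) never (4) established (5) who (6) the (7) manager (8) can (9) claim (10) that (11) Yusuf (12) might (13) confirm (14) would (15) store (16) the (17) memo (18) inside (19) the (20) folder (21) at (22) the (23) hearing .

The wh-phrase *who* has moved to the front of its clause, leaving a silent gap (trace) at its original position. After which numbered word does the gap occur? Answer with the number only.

Pre-movement form: The manager can claim that Yusuf might confirm who would store the memo inside the folder at the hearing.
'who' functions as the subject of the clause embedded under 'confirm'. Wh-movement fronts it, leaving a gap right after 'confirm':
It was never established who the manager can claim that Yusuf might confirm ___ would store the memo inside the folder at the hearing.
'confirm' is word 13.

13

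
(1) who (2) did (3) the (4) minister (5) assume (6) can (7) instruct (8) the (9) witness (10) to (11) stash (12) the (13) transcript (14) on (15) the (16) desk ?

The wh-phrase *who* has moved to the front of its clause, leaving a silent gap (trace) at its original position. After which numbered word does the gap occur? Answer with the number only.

5

In situ: The minister did assume who can instruct the witness to stash the transcript on the desk.
The filler 'who' is interpreted as the subject of the clause embedded under 'assume'. It moves to the left edge, and the trace sits right after 'assume':
Who did the minister assume ___ can instruct the witness to stash the transcript on the desk?
'assume' is word 5.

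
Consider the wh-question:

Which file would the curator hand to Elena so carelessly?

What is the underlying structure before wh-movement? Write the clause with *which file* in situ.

The curator would hand which file to Elena so carelessly.

'which file' functions as the direct object of 'hand'. Fronting leaves a gap immediately after 'hand':
Which file would the curator hand ___ to Elena so carelessly?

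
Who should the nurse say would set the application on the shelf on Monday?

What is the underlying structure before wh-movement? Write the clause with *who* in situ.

The nurse should say who would set the application on the shelf on Monday.

'who' is the subject of the clause embedded under 'say'. Wh-movement fronts it, leaving a gap right after 'say':
Who should the nurse say ___ would set the application on the shelf on Monday?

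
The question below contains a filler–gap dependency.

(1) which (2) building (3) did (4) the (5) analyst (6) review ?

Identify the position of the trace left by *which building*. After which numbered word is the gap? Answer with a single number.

Pre-movement form: The analyst did review which building.
The filler 'which building' is interpreted as the direct object of 'review'. Fronting leaves a gap immediately after 'review':
Which building did the analyst review ___?
'review' is word 6.

6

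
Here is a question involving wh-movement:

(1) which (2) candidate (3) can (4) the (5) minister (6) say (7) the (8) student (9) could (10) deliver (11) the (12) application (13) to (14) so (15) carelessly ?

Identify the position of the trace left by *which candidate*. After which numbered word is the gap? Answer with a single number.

Underlying clause: The minister can say the student could deliver the application to which candidate so carelessly.
'which candidate' is the object of the preposition 'to' (recipient of 'deliver'). Fronting leaves a gap immediately after 'to':
Which candidate can the minister say the student could deliver the application to ___ so carelessly?
'to' is word 13.

13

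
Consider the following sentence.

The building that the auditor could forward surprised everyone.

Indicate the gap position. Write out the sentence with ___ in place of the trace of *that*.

'that' functions as the direct object of 'forward'. The gap is right after 'forward'.

The building that the auditor could forward ___ surprised everyone.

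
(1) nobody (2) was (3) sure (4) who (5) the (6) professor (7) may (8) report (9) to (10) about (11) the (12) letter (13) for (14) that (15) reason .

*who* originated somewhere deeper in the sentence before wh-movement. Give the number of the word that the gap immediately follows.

Before movement: The professor may report to who about the letter for that reason.
'who' functions as the object of the preposition 'to'. Wh-movement fronts it, leaving a gap right after 'to':
Nobody was sure who the professor may report to ___ about the letter for that reason.
'to' is word 9.

9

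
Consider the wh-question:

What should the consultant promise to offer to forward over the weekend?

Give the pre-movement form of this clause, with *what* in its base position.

'what' functions as the direct object of 'forward'. Fronting leaves a gap immediately after 'forward':
What should the consultant promise to offer to forward ___ over the weekend?

The consultant should promise to offer to forward what over the weekend.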